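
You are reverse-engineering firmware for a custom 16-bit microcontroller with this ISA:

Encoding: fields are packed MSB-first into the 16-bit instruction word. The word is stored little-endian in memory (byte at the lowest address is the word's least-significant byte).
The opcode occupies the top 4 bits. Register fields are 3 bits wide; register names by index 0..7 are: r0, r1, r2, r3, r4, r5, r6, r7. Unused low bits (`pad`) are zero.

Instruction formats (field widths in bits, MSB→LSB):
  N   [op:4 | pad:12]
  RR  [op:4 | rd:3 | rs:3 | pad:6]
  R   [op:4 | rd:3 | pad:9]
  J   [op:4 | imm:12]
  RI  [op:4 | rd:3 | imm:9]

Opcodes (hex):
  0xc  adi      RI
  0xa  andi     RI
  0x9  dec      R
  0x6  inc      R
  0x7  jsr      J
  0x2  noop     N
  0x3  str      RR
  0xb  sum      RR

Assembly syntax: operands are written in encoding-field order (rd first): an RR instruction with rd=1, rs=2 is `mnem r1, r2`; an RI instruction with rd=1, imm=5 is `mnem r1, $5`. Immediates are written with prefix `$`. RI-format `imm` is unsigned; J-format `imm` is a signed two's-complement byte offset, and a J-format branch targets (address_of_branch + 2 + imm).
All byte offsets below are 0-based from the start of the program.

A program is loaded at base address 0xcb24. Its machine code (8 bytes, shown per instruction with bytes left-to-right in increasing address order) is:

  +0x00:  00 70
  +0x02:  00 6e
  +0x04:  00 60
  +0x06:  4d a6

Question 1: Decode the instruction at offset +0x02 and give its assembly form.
inc r7

[02] 00 6e → 0x6e00
  opcode bits[15:12]=0x6: inc/R
  rd: (w>>9)&0x7=0x7 → r7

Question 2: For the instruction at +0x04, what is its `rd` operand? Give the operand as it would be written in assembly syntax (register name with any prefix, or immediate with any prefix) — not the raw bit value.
[04] 00 60 → 0x6000
  opcode bits[15:12]=0x6: inc/R
  rd: (w>>9)&0x7=0x0 → r0

r0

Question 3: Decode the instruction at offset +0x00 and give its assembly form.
jsr $0

+0x00: 00 70 ⇒ word 0x7000 (little)
  op=0x7000>>12=0x7 ⇒ jsr (J)
  [11:0] imm=0 = $0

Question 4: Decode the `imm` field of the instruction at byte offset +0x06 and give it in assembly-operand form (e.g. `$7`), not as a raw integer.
$77

+0x06: 4d a6 ⇒ word 0xa64d (little)
  opcode bits[15:12]=0xa: andi/RI
  [11:9] rd=3 = r3
  [8:0] imm=77 = $77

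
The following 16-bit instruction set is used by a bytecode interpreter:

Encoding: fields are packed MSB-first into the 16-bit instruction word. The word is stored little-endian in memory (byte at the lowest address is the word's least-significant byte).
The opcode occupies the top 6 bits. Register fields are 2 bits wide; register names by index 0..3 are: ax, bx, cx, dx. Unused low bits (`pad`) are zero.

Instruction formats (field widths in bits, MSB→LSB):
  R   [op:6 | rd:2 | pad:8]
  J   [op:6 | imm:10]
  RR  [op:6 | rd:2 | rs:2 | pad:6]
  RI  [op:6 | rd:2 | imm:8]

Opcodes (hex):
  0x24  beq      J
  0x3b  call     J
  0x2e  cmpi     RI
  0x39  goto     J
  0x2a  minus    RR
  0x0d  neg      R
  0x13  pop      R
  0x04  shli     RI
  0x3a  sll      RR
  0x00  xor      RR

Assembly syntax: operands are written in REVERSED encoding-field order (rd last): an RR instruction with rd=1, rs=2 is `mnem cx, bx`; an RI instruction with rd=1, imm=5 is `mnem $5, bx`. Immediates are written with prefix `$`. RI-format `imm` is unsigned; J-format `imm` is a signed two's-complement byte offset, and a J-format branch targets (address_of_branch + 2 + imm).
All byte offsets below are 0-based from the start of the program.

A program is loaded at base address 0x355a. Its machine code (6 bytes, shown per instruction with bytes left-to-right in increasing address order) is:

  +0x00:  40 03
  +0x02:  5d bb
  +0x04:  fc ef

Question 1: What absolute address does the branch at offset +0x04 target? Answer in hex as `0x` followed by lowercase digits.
off 0x04: read fc ef as little → 0xeffc
  opcode bits[15:10]=0x3b: call/J
  imm: (w>>0)&0x3ff=0x3fc (s10→-4) → $-4
  target = base 0x355a + off 0x04 + 2 + imm -4 = 0x355c

0x355c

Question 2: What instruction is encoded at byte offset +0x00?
+0x00: 40 03 ⇒ word 0x0340 (little)
  top 6b → 0x0 → xor [RR]
  rd: (w>>8)&0x3=0x3 → dx
  rs: (w>>6)&0x3=0x1 → bx

xor bx, dx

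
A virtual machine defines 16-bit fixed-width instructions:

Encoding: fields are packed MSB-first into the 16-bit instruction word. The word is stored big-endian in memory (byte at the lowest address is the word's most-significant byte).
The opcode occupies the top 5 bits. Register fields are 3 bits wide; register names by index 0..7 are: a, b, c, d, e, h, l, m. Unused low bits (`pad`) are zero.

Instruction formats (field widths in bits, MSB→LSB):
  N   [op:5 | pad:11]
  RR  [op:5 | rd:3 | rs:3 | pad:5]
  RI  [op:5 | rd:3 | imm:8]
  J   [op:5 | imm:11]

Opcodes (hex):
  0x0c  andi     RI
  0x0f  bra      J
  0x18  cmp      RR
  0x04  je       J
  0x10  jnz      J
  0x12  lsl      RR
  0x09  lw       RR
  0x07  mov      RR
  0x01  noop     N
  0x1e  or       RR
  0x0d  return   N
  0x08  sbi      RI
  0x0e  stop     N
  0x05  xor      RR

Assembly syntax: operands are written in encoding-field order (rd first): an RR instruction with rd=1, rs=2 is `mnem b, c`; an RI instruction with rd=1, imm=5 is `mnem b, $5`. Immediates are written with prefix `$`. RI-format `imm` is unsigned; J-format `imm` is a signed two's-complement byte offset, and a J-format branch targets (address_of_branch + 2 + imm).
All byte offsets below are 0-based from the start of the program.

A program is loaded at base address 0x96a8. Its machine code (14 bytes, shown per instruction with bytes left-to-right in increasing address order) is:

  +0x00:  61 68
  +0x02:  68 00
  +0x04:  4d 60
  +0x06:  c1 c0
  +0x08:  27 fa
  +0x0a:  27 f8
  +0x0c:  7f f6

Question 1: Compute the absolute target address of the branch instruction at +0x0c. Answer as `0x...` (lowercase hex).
@+0c  big-endian(7f f6) = 0x7ff6
  opcode bits[15:11]=0xf: bra/J
  imm: (w>>0)&0x7ff=0x7f6 (s11→-10) → $-10
  target = base 0x96a8 + off 0x0c + 2 + imm -10 = 0x96ac

0x96ac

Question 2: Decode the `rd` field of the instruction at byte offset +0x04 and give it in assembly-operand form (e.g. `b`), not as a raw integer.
off 0x04: read 4d 60 as big → 0x4d60
  op=0x4d60>>11=0x9 ⇒ lw (RR)
  rd@[10:8]=0x5 ⇒ h
  rs@[7:5]=0x3 ⇒ d

h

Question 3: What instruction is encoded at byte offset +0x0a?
@+0a  big-endian(27 f8) = 0x27f8
  top 5b → 0x4 → je [J]
  imm: (w>>0)&0x7ff=0x7f8 (s11→-8) → $-8

je $-8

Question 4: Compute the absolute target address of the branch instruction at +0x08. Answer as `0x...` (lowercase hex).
off 0x08: read 27 fa as big → 0x27fa
  top 5b → 0x4 → je [J]
  imm: (w>>0)&0x7ff=0x7fa (s11→-6) → $-6
  target = base 0x96a8 + off 0x08 + 2 + imm -6 = 0x96ac

0x96ac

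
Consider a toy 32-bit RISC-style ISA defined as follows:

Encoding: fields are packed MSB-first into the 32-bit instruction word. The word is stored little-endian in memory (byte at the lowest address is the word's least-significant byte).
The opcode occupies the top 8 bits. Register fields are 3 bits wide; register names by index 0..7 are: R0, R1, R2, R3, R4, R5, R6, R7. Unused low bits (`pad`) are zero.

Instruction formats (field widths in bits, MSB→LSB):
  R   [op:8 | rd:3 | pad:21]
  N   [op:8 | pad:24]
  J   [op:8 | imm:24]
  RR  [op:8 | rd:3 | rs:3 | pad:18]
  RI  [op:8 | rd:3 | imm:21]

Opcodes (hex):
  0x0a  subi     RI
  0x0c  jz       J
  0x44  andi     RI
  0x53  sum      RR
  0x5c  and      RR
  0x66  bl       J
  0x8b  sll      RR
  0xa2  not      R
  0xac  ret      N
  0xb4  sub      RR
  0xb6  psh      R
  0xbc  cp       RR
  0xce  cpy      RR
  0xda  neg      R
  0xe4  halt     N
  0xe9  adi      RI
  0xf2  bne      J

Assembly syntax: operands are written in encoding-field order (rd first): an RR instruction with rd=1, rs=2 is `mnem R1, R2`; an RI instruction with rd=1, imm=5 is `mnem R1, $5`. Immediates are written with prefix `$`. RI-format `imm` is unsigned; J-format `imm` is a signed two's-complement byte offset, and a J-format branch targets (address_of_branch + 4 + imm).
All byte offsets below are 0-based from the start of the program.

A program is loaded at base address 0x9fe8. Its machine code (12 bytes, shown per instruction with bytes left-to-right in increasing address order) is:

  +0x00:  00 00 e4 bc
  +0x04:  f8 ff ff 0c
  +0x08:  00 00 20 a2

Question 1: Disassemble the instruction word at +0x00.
+0x00: 00 00 e4 bc ⇒ word 0xbce40000 (little)
  opcode bits[31:24]=0xbc: cp/RR
  [23:21] rd=7 = R7
  [20:18] rs=1 = R1

cp R7, R1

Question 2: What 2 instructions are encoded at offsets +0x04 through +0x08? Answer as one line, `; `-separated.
jz $-8; not R1

@+04  little-endian(f8 ff ff 0c) = 0x0cfffff8
  opcode bits[31:24]=0xc: jz/J
  [23:0] imm=16777208 (s24→-8) = $-8
@+08  little-endian(00 00 20 a2) = 0xa2200000
  opcode bits[31:24]=0xa2: not/R
  [23:21] rd=1 = R1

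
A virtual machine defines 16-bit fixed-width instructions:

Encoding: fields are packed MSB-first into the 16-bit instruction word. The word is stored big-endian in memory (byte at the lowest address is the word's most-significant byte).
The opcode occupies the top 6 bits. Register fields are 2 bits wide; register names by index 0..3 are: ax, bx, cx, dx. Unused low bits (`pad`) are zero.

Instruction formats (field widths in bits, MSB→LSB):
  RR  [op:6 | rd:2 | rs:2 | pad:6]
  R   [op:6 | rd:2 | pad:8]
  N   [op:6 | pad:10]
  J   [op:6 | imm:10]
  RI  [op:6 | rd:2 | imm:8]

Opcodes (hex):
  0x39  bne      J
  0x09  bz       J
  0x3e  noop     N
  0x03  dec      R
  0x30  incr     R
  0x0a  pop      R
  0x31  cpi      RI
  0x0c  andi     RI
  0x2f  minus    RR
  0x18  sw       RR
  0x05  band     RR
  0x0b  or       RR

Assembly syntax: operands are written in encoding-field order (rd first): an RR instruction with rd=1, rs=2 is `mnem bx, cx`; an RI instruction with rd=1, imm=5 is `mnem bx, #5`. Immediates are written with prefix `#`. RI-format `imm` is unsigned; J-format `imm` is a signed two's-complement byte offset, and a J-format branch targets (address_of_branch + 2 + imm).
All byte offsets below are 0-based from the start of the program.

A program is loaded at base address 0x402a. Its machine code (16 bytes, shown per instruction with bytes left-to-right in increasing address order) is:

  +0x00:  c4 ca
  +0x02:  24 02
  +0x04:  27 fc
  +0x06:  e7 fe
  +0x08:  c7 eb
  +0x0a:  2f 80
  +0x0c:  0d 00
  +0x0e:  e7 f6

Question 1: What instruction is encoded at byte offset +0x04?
bz #-4

+0x04: 27 fc ⇒ word 0x27fc (big)
  top 6b → 0x9 → bz [J]
  imm@[9:0]=0x3fc (s10→-4) ⇒ #-4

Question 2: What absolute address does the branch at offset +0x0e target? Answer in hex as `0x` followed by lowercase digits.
[0e] e7 f6 → 0xe7f6
  op=0xe7f6>>10=0x39 ⇒ bne (J)
  [9:0] imm=1014 (s10→-10) = #-10
  target = base 0x402a + off 0x0e + 2 + imm -10 = 0x4030

0x4030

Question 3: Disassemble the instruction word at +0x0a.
+0x0a: 2f 80 ⇒ word 0x2f80 (big)
  opcode bits[15:10]=0xb: or/RR
  rd@[9:8]=0x3 ⇒ dx
  rs@[7:6]=0x2 ⇒ cx

or dx, cx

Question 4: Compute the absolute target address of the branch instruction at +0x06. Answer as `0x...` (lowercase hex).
0x4030

[06] e7 fe → 0xe7fe
  top 6b → 0x39 → bne [J]
  imm: (w>>0)&0x3ff=0x3fe (s10→-2) → #-2
  target = base 0x402a + off 0x06 + 2 + imm -2 = 0x4030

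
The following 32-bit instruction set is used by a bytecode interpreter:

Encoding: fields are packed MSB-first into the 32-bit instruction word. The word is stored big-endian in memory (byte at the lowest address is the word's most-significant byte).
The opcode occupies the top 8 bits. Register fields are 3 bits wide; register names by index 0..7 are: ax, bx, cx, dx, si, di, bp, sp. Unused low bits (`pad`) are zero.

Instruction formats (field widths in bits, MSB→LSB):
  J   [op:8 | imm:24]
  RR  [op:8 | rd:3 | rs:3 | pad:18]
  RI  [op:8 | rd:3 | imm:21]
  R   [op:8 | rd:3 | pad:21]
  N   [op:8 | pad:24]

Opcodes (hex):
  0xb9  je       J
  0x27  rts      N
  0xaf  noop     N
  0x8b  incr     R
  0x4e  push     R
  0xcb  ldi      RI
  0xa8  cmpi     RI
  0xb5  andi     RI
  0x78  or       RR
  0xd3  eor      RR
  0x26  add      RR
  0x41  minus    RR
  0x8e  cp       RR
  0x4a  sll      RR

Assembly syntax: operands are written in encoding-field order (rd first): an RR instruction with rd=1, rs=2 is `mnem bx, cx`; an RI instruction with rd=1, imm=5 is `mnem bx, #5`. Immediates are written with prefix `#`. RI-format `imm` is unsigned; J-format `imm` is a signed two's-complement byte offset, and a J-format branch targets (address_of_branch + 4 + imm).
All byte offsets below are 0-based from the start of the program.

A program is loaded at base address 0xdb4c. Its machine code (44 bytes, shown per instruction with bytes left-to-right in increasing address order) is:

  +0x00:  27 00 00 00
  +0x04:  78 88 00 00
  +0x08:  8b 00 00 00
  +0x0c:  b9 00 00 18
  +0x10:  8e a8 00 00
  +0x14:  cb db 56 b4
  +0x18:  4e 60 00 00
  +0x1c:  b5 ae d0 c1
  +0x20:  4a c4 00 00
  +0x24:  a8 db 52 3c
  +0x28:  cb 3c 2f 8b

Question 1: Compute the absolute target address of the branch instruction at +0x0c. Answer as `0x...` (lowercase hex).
0xdb74

[0c] b9 00 00 18 → 0xb9000018
  op=0xb9000018>>24=0xb9 ⇒ je (J)
  imm@[23:0]=0x18 ⇒ #24
  target = base 0xdb4c + off 0x0c + 4 + imm 24 = 0xdb74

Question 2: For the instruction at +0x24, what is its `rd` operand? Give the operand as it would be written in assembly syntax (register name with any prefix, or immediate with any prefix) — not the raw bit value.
bp

@+24  big-endian(a8 db 52 3c) = 0xa8db523c
  opcode bits[31:24]=0xa8: cmpi/RI
  rd: (w>>21)&0x7=0x6 → bp
  imm: (w>>0)&0x1fffff=0x1b523c → #1790524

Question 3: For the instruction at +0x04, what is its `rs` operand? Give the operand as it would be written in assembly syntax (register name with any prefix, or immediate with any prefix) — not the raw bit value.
+0x04: 78 88 00 00 ⇒ word 0x78880000 (big)
  opcode bits[31:24]=0x78: or/RR
  rd@[23:21]=0x4 ⇒ si
  rs@[20:18]=0x2 ⇒ cx

cx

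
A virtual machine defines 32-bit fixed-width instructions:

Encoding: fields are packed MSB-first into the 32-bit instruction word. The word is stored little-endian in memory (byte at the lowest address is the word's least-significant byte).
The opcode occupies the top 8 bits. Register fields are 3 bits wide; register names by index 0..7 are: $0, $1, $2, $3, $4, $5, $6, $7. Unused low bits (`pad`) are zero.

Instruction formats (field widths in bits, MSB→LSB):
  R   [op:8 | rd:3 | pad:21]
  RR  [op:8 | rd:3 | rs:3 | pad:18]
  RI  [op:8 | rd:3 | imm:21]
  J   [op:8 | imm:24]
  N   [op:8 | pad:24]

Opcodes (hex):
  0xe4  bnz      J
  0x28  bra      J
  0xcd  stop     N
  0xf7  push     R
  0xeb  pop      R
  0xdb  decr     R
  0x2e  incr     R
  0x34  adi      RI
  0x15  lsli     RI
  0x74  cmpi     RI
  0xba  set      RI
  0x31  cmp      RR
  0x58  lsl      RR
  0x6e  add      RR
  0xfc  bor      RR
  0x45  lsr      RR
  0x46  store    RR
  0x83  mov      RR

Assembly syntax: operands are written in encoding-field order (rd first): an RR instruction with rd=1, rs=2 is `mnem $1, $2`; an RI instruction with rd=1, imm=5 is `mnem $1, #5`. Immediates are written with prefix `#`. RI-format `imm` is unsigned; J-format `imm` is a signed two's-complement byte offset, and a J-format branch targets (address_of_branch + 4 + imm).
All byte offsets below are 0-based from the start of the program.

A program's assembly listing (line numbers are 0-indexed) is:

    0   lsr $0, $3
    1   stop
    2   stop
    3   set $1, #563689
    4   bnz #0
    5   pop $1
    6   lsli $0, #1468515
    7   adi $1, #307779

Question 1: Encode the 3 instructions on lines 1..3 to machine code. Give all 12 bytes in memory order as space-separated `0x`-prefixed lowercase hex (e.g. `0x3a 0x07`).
L1: stop op=0xcd:8|pad=0:24 ⇒ 0xcd000000 ⇒ little 00 00 00 cd
L2: stop op=0xcd:8|pad=0:24 ⇒ 0xcd000000 ⇒ little 00 00 00 cd
L3: set op=0xba:8|rd=1:3|imm=563689:21 ⇒ 0xba2899e9 ⇒ little e9 99 28 ba

0x00 0x00 0x00 0xcd 0x00 0x00 0x00 0xcd 0xe9 0x99 0x28 0xba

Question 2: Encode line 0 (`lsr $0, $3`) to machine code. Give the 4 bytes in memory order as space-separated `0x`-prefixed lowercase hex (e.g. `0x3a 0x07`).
0x00 0x00 0x0c 0x45

L0: lsr op=0x45:8|rd=0:3|rs=3:3|pad=0:18 ⇒ 0x450c0000 ⇒ little 00 00 0c 45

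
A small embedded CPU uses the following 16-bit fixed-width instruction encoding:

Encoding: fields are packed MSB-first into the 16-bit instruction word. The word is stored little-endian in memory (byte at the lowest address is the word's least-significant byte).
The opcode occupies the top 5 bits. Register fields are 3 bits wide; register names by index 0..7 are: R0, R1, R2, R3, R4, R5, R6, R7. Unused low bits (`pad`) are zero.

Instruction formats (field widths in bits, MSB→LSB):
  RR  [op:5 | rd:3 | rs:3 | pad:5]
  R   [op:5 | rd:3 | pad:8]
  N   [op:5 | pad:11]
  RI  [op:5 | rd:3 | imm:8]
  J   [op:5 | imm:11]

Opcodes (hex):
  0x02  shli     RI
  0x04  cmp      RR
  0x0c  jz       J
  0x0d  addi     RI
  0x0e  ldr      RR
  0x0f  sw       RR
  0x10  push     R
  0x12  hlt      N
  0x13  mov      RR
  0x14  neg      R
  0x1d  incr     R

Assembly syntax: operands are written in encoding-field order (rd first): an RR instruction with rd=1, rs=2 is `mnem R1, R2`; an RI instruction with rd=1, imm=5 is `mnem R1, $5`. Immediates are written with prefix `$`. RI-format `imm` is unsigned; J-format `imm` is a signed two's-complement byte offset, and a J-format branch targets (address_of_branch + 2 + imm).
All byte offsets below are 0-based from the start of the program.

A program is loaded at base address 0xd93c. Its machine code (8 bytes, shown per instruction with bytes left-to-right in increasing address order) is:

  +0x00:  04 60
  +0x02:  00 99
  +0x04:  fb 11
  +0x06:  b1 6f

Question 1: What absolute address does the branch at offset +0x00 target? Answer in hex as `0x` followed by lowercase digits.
[00] 04 60 → 0x6004
  op=0x6004>>11=0xc ⇒ jz (J)
  imm@[10:0]=0x4 ⇒ $4
  target = base 0xd93c + off 0x00 + 2 + imm 4 = 0xd942

0xd942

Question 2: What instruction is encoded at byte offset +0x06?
addi R7, $177

[06] b1 6f → 0x6fb1
  opcode bits[15:11]=0xd: addi/RI
  rd: (w>>8)&0x7=0x7 → R7
  imm: (w>>0)&0xff=0xb1 → $177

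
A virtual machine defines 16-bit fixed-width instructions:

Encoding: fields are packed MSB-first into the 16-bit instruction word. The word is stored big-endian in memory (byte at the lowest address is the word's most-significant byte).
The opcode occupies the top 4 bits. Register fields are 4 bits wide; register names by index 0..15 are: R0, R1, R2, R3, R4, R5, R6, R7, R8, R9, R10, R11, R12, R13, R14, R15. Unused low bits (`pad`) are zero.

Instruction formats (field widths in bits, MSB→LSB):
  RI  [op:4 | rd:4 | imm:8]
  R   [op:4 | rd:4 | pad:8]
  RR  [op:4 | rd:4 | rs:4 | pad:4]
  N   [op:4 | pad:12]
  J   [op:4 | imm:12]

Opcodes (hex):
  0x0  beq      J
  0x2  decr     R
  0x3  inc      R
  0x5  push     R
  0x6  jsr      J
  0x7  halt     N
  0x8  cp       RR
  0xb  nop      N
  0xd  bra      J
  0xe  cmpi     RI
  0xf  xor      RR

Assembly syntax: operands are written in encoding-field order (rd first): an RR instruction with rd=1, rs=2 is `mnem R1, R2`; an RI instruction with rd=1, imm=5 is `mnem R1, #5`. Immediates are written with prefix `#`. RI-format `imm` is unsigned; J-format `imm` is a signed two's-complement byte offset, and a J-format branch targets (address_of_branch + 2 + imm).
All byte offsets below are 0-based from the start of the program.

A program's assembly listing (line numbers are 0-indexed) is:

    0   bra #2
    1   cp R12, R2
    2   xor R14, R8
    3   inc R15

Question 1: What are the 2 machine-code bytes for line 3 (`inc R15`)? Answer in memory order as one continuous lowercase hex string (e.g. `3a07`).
3. inc fields op=0x3:4|rd=15:4|pad=0:8 → word 3f00h → 3f 00

3f00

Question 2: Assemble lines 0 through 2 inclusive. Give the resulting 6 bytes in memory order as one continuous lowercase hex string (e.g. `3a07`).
0. bra fields op=0xd:4|imm=2:12 → word d002h → d0 02
1. cp fields op=0x8:4|rd=12:4|rs=2:4|pad=0:4 → word 8c20h → 8c 20
2. xor fields op=0xf:4|rd=14:4|rs=8:4|pad=0:4 → word fe80h → fe 80

d0028c20fe80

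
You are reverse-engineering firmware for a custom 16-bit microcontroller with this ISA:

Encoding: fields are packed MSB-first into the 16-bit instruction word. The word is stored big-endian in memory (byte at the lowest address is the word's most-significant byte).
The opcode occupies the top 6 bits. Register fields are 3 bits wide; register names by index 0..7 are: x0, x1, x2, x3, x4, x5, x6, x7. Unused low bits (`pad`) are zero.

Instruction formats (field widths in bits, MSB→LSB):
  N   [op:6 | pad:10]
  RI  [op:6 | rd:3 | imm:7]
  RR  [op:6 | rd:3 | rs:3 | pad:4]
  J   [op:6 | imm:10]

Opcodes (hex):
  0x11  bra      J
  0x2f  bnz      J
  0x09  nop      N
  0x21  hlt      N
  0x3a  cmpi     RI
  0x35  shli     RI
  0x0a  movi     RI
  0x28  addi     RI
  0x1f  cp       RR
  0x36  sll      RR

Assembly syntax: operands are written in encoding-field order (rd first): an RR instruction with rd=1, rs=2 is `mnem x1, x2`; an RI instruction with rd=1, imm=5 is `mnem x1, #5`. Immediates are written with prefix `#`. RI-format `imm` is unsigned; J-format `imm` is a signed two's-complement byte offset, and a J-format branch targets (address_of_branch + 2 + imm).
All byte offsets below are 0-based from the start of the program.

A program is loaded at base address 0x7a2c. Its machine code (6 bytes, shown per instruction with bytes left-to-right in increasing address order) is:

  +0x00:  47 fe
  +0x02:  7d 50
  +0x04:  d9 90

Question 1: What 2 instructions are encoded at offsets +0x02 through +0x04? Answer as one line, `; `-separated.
+0x02: 7d 50 ⇒ word 0x7d50 (big)
  top 6b → 0x1f → cp [RR]
  [9:7] rd=2 = x2
  [6:4] rs=5 = x5
+0x04: d9 90 ⇒ word 0xd990 (big)
  top 6b → 0x36 → sll [RR]
  [9:7] rd=3 = x3
  [6:4] rs=1 = x1

cp x2, x5; sll x3, x1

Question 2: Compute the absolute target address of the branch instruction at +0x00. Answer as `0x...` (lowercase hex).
0x7a2c

[00] 47 fe → 0x47fe
  top 6b → 0x11 → bra [J]
  imm@[9:0]=0x3fe (s10→-2) ⇒ #-2
  target = base 0x7a2c + off 0x00 + 2 + imm -2 = 0x7a2c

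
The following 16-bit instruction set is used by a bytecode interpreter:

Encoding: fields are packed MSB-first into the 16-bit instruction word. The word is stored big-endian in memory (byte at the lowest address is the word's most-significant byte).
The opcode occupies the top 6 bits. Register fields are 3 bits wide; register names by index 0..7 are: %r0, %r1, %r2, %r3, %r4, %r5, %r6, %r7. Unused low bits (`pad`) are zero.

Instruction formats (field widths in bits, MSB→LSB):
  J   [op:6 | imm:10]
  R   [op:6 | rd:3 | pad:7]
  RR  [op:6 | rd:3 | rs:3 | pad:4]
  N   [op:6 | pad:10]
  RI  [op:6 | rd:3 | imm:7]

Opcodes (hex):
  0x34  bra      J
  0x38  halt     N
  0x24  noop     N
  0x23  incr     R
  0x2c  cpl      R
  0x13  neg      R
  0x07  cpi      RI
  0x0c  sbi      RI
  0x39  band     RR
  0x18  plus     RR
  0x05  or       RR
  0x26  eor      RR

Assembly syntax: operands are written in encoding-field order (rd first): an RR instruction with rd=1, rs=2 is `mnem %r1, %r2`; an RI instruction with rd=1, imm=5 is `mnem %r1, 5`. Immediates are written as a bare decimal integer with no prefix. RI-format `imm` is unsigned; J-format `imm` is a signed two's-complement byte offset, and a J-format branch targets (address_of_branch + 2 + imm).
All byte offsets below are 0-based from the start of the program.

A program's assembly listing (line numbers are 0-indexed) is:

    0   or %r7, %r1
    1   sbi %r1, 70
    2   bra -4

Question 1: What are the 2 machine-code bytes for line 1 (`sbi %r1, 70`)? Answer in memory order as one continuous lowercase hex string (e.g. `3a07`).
line 1 (sbi): pack op=0xc:6|rd=1:3|imm=70:7 = 0x30c6; big→ 30 c6

30c6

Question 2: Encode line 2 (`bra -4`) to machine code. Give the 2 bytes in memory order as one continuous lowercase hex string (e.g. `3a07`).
L2: bra op=0x34:6|imm=-4:10 ⇒ 0xd3fc ⇒ big d3 fc

d3fc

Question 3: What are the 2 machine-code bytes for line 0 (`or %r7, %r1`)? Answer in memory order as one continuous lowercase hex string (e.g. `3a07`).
1790

0. or fields op=0x5:6|rd=7:3|rs=1:3|pad=0:4 → word 1790h → 17 90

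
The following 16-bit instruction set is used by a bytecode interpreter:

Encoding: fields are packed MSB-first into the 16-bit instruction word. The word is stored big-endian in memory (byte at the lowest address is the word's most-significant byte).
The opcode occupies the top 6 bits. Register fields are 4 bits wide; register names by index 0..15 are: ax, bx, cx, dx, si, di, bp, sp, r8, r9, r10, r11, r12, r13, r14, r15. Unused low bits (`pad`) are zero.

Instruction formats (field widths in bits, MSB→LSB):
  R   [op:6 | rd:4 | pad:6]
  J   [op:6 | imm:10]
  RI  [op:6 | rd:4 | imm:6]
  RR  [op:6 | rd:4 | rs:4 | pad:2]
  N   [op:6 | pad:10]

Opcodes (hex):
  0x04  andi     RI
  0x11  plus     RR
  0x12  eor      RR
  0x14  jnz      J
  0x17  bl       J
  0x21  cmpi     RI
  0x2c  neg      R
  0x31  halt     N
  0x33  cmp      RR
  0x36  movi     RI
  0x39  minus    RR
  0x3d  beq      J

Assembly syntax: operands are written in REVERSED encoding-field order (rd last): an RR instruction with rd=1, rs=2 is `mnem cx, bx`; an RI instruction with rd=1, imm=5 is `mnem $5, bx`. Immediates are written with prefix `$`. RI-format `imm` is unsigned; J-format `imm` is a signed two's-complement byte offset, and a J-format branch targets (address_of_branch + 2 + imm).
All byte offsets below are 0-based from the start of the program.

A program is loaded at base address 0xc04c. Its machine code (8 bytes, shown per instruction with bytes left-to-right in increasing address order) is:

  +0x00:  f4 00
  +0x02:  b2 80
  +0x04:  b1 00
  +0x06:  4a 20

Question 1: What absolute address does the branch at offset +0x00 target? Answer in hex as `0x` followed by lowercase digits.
0xc04e

off 0x00: read f4 00 as big → 0xf400
  top 6b → 0x3d → beq [J]
  imm: (w>>0)&0x3ff=0x0 → $0
  target = base 0xc04c + off 0x00 + 2 + imm 0 = 0xc04e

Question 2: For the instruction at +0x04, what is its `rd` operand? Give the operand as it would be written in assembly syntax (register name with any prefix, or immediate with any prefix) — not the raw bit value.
[04] b1 00 → 0xb100
  opcode bits[15:10]=0x2c: neg/R
  [9:6] rd=4 = si

si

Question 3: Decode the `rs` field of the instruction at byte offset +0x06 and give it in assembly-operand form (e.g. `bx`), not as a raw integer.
[06] 4a 20 → 0x4a20
  opcode bits[15:10]=0x12: eor/RR
  rd: (w>>6)&0xf=0x8 → r8
  rs: (w>>2)&0xf=0x8 → r8

r8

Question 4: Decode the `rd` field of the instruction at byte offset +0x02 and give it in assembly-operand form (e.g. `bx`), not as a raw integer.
r10

[02] b2 80 → 0xb280
  top 6b → 0x2c → neg [R]
  [9:6] rd=10 = r10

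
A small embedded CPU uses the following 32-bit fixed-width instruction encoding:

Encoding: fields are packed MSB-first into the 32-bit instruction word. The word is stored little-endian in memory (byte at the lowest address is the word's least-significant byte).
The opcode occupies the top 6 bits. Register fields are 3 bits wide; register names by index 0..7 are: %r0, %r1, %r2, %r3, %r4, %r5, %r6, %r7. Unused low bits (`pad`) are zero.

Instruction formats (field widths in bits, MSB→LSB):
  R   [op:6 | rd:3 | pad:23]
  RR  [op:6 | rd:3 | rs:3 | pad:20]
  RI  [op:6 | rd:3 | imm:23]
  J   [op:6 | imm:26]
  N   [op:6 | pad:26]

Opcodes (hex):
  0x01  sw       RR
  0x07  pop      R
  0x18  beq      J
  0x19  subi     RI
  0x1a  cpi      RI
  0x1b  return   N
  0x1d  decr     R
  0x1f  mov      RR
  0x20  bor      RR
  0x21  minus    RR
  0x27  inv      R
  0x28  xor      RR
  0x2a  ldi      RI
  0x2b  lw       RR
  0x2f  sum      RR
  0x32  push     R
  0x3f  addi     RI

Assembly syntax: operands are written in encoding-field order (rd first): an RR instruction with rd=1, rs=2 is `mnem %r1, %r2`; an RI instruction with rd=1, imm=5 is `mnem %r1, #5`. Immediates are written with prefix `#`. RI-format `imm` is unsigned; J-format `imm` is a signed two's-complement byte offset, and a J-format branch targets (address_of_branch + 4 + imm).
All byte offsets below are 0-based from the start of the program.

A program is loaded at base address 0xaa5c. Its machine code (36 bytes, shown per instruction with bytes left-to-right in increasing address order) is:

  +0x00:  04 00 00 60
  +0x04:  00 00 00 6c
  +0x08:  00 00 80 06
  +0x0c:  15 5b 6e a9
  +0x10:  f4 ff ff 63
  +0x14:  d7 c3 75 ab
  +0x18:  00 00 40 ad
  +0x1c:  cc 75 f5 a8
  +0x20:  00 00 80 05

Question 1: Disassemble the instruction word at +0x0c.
off 0x0c: read 15 5b 6e a9 as little → 0xa96e5b15
  top 6b → 0x2a → ldi [RI]
  rd: (w>>23)&0x7=0x2 → %r2
  imm: (w>>0)&0x7fffff=0x6e5b15 → #7232277

ldi %r2, #7232277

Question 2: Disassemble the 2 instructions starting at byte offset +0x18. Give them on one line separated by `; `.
@+18  little-endian(00 00 40 ad) = 0xad400000
  opcode bits[31:26]=0x2b: lw/RR
  [25:23] rd=2 = %r2
  [22:20] rs=4 = %r4
@+1c  little-endian(cc 75 f5 a8) = 0xa8f575cc
  opcode bits[31:26]=0x2a: ldi/RI
  [25:23] rd=1 = %r1
  [22:0] imm=7697868 = #7697868

lw %r2, %r4; ldi %r1, #7697868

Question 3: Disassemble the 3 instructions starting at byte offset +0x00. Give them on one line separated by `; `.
off 0x00: read 04 00 00 60 as little → 0x60000004
  opcode bits[31:26]=0x18: beq/J
  imm: (w>>0)&0x3ffffff=0x4 → #4
off 0x04: read 00 00 00 6c as little → 0x6c000000
  opcode bits[31:26]=0x1b: return/N
off 0x08: read 00 00 80 06 as little → 0x06800000
  opcode bits[31:26]=0x1: sw/RR
  rd: (w>>23)&0x7=0x5 → %r5
  rs: (w>>20)&0x7=0x0 → %r0

beq #4; return; sw %r5, %r0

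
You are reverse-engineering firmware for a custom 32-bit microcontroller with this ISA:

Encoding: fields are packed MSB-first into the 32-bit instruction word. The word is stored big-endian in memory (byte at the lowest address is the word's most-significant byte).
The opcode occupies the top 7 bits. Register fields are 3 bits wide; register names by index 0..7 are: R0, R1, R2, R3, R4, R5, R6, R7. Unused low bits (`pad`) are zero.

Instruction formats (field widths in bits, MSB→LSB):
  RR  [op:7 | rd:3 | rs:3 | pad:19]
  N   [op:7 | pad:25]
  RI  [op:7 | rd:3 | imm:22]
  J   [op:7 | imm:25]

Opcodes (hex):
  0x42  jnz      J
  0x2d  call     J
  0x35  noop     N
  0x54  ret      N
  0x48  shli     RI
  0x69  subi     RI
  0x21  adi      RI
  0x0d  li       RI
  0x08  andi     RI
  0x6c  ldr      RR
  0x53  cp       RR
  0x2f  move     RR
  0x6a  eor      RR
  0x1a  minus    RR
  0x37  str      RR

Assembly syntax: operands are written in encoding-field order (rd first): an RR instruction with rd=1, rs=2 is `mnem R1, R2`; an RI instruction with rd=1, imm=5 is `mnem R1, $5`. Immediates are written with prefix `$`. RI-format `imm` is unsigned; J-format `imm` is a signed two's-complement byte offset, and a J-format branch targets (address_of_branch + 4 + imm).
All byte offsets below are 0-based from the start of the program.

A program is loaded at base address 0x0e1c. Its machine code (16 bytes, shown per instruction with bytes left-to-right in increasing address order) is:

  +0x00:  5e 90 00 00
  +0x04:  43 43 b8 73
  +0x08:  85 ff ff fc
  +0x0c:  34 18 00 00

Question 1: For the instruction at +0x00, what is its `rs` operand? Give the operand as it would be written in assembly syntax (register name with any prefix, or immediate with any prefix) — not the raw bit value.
off 0x00: read 5e 90 00 00 as big → 0x5e900000
  opcode bits[31:25]=0x2f: move/RR
  rd: (w>>22)&0x7=0x2 → R2
  rs: (w>>19)&0x7=0x2 → R2

R2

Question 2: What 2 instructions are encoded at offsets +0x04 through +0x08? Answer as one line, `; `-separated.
@+04  big-endian(43 43 b8 73) = 0x4343b873
  op=0x4343b873>>25=0x21 ⇒ adi (RI)
  [24:22] rd=5 = R5
  [21:0] imm=243827 = $243827
@+08  big-endian(85 ff ff fc) = 0x85fffffc
  op=0x85fffffc>>25=0x42 ⇒ jnz (J)
  [24:0] imm=33554428 (s25→-4) = $-4

adi R5, $243827; jnz $-4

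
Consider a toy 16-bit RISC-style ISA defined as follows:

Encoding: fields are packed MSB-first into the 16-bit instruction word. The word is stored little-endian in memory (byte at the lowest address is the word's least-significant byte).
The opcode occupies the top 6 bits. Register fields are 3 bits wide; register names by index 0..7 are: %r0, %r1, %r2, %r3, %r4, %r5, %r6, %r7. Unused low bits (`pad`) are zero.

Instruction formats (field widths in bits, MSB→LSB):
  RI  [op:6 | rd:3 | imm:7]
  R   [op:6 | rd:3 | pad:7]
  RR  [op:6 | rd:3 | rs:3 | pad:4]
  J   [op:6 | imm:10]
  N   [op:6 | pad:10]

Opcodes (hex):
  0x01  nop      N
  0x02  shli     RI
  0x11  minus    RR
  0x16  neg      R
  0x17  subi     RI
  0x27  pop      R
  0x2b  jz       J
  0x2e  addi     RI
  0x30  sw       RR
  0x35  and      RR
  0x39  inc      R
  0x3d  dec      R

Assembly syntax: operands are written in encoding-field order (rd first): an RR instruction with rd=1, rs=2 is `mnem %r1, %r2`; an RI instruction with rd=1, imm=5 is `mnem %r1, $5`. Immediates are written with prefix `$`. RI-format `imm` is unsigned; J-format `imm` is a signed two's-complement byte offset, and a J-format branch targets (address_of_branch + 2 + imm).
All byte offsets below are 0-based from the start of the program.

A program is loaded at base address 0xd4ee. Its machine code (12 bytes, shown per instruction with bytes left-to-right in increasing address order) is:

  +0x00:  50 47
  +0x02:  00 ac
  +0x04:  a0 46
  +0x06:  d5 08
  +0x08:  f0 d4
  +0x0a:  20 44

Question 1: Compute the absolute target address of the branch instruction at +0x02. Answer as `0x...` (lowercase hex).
0xd4f2

+0x02: 00 ac ⇒ word 0xac00 (little)
  op=0xac00>>10=0x2b ⇒ jz (J)
  imm: (w>>0)&0x3ff=0x0 → $0
  target = base 0xd4ee + off 0x02 + 2 + imm 0 = 0xd4f2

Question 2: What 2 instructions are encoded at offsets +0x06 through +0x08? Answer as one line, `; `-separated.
shli %r1, $85; and %r1, %r7

off 0x06: read d5 08 as little → 0x08d5
  op=0x08d5>>10=0x2 ⇒ shli (RI)
  rd@[9:7]=0x1 ⇒ %r1
  imm@[6:0]=0x55 ⇒ $85
off 0x08: read f0 d4 as little → 0xd4f0
  op=0xd4f0>>10=0x35 ⇒ and (RR)
  rd@[9:7]=0x1 ⇒ %r1
  rs@[6:4]=0x7 ⇒ %r7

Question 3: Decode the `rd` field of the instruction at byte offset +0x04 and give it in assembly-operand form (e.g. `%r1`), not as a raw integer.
+0x04: a0 46 ⇒ word 0x46a0 (little)
  opcode bits[15:10]=0x11: minus/RR
  [9:7] rd=5 = %r5
  [6:4] rs=2 = %r2

%r5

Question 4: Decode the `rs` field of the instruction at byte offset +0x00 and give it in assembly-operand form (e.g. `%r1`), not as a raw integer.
%r5

+0x00: 50 47 ⇒ word 0x4750 (little)
  top 6b → 0x11 → minus [RR]
  rd: (w>>7)&0x7=0x6 → %r6
  rs: (w>>4)&0x7=0x5 → %r5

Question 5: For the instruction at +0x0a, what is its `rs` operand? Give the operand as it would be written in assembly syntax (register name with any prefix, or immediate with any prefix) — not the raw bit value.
+0x0a: 20 44 ⇒ word 0x4420 (little)
  top 6b → 0x11 → minus [RR]
  rd: (w>>7)&0x7=0x0 → %r0
  rs: (w>>4)&0x7=0x2 → %r2

%r2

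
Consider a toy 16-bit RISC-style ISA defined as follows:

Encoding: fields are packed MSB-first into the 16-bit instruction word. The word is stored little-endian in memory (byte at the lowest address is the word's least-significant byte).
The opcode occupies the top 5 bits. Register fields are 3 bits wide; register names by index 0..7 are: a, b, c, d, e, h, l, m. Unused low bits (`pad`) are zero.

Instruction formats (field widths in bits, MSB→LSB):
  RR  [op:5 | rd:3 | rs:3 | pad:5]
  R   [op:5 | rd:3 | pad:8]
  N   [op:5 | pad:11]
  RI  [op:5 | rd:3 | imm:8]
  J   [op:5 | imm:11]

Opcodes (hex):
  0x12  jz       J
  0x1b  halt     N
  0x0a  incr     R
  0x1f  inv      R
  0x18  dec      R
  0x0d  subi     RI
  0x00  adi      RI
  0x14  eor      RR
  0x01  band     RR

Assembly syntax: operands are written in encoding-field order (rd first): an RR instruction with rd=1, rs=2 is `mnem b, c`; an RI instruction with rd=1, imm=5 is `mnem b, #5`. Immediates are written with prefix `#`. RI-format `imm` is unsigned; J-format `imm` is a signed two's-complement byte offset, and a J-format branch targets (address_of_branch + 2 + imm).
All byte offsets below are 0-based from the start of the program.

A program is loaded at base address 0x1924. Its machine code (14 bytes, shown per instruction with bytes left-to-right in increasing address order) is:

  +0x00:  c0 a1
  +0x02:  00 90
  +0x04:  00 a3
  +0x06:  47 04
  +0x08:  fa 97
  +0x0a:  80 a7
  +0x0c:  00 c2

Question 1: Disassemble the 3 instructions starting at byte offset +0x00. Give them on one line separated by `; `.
eor b, l; jz #0; eor d, a

@+00  little-endian(c0 a1) = 0xa1c0
  op=0xa1c0>>11=0x14 ⇒ eor (RR)
  [10:8] rd=1 = b
  [7:5] rs=6 = l
@+02  little-endian(00 90) = 0x9000
  op=0x9000>>11=0x12 ⇒ jz (J)
  [10:0] imm=0 = #0
@+04  little-endian(00 a3) = 0xa300
  op=0xa300>>11=0x14 ⇒ eor (RR)
  [10:8] rd=3 = d
  [7:5] rs=0 = a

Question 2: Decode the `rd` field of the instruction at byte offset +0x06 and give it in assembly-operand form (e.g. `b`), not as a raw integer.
e

+0x06: 47 04 ⇒ word 0x0447 (little)
  top 5b → 0x0 → adi [RI]
  [10:8] rd=4 = e
  [7:0] imm=71 = #71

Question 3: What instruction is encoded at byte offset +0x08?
@+08  little-endian(fa 97) = 0x97fa
  op=0x97fa>>11=0x12 ⇒ jz (J)
  [10:0] imm=2042 (s11→-6) = #-6

jz #-6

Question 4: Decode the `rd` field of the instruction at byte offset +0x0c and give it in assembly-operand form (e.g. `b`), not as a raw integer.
@+0c  little-endian(00 c2) = 0xc200
  top 5b → 0x18 → dec [R]
  [10:8] rd=2 = c

c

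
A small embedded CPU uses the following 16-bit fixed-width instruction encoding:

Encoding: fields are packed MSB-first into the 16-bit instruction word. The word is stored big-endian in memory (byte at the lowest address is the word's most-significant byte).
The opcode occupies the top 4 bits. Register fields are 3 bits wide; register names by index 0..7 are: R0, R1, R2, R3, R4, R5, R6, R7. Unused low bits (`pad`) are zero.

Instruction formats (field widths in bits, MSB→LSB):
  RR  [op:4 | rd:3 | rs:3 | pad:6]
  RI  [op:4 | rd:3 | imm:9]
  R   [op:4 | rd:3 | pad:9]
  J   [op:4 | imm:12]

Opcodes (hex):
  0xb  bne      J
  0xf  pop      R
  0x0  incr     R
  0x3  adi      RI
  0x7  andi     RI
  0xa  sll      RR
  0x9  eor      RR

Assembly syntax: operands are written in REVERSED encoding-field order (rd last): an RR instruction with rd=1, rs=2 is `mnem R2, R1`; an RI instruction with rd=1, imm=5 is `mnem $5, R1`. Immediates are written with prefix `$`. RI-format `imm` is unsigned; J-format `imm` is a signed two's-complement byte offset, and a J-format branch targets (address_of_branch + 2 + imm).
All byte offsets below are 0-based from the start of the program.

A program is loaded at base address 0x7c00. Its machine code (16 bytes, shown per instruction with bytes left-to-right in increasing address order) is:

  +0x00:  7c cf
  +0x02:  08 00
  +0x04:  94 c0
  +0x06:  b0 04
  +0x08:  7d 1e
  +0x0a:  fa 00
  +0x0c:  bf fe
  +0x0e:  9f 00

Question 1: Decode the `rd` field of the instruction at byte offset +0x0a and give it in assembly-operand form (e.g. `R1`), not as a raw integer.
R5

off 0x0a: read fa 00 as big → 0xfa00
  op=0xfa00>>12=0xf ⇒ pop (R)
  rd: (w>>9)&0x7=0x5 → R5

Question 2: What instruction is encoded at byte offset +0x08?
[08] 7d 1e → 0x7d1e
  top 4b → 0x7 → andi [RI]
  [11:9] rd=6 = R6
  [8:0] imm=286 = $286

andi $286, R6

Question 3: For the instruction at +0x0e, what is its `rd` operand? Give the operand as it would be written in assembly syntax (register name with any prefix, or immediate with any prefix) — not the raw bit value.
+0x0e: 9f 00 ⇒ word 0x9f00 (big)
  op=0x9f00>>12=0x9 ⇒ eor (RR)
  [11:9] rd=7 = R7
  [8:6] rs=4 = R4

R7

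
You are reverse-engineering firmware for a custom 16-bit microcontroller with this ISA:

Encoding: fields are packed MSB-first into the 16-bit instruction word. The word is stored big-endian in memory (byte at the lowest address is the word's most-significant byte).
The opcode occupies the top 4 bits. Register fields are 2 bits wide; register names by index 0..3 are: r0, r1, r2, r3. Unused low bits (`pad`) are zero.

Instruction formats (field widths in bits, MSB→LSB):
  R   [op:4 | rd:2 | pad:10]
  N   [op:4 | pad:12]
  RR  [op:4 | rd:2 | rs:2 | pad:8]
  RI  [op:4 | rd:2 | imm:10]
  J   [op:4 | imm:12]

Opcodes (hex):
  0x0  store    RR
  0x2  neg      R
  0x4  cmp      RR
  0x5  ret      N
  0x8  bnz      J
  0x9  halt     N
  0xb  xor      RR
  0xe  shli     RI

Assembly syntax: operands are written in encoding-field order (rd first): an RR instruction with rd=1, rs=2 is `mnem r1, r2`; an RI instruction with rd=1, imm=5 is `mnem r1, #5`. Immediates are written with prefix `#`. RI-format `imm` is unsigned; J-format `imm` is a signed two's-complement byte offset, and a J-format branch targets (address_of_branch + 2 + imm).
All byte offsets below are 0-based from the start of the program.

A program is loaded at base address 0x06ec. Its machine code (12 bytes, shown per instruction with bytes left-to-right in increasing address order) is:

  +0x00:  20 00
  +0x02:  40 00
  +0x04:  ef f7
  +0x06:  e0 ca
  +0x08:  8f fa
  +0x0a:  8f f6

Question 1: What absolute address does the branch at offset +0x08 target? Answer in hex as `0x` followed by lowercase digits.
0x06f0

+0x08: 8f fa ⇒ word 0x8ffa (big)
  top 4b → 0x8 → bnz [J]
  [11:0] imm=4090 (s12→-6) = #-6
  target = base 0x06ec + off 0x08 + 2 + imm -6 = 0x06f0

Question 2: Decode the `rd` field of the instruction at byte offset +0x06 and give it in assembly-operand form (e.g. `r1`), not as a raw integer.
@+06  big-endian(e0 ca) = 0xe0ca
  op=0xe0ca>>12=0xe ⇒ shli (RI)
  rd: (w>>10)&0x3=0x0 → r0
  imm: (w>>0)&0x3ff=0xca → #202

r0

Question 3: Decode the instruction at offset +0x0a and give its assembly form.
[0a] 8f f6 → 0x8ff6
  opcode bits[15:12]=0x8: bnz/J
  imm@[11:0]=0xff6 (s12→-10) ⇒ #-10

bnz #-10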